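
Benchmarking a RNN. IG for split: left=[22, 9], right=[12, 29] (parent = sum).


Parent = [34, 38], H_parent = 0.9978
H_left = 0.8691 (n=31), H_right = 0.8722 (n=41)
H_children = (31/72)·0.8691 + (41/72)·0.8722 = 0.8709
IG = 0.9978 - 0.8709 = 0.1269

0.1269


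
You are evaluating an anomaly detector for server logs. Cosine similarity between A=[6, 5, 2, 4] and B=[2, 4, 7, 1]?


A·B = 6·2 + 5·4 + 2·7 + 4·1 = 50
‖A‖ = √81 = 9, ‖B‖ = √70 = 8.3666
cos = 50/(√81·√70) = 50/√5670 = 0.664

0.664


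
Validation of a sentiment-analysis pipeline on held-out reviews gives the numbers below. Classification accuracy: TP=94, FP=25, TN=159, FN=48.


Accuracy = (TP+TN)/(TP+TN+FP+FN)
= (94+159)/(326)
= 253/326 = 77.61%

77.61%


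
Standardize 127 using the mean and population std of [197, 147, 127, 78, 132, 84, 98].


μ = 123.2857, σ = 38.3954
z = (127 - 123.2857)/38.3954 = 0.0967

0.0967


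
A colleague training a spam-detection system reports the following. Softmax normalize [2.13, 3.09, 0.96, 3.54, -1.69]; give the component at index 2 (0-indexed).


Exponentials: e^2.13=8.4149, e^3.09=21.9771, e^0.96=2.6117, e^3.54=34.4669, e^-1.69=0.1845
Sum = 67.6551
Softmax = [0.1244, 0.3248, 0.0386, 0.5095, 0.0027]
p[2] = 2.6117/67.6551 = 0.0386

0.0386


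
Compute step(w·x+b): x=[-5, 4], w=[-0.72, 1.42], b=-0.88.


z = (-5)·(-0.72) + (4)·(1.42) - 0.88
  = 8.4
step(z) = 1 (z≥0)

1


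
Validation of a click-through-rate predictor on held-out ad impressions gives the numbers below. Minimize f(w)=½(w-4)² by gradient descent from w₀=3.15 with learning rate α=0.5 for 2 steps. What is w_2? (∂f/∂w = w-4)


step 1: grad = 3.15-4 = -0.85; w = 3.15 - 0.5·(-0.85) = 3.575
step 2: grad = 3.575-4 = -0.425; w = 3.575 - 0.5·(-0.425) = 3.7875

3.7875


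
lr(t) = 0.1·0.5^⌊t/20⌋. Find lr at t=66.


n_drops = ⌊66/20⌋ = 3
lr = 0.1·0.5^3 = 0.1·0.125 = 0.0125

0.0125


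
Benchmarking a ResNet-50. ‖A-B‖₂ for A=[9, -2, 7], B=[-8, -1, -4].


d = √((9+ 8)² + (-2+ 1)² + (7+ 4)²)
  = √(289 + 1 + 121)
  = √411 = 20.2731

20.2731


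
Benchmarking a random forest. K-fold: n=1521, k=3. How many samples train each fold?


Fold size = 1521/3 = 507
Training per fold = 1521 - 507 = 1014

1014


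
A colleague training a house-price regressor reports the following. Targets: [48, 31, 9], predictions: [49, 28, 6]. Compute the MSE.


Squared errors: (48-49)²=1, (31-28)²=9, (9-6)²=9
Sum = 19
MSE = 19/3 = 19/3

19/3


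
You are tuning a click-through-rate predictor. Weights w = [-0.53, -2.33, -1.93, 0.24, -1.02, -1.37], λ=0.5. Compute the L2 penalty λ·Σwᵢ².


‖w‖₂² = (-0.53)² + (-2.33)² + (-1.93)² + (0.24)² + (-1.02)² + (-1.37)²
     = 0.2809 + 5.4289 + 3.7249 + 0.0576 + 1.0404 + 1.8769
     = 12.4096
λ·‖w‖₂² = 0.5·12.4096 = 6.2048

6.2048


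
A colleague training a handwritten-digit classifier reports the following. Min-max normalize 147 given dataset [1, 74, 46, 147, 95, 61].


min=1, max=147
(147-1)/(147-1) = 146/146 = 1.0

1.0


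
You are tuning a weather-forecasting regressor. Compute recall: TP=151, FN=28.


Recall = TP/(TP+FN)
= 151/(151+28)
= 151/179 = 84.36%

84.36%


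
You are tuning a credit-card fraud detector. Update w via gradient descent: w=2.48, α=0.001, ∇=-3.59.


w_new = w - α·∇
= 2.48 - 0.001·-3.59
= 2.48 + 0.00359
= 2.48359

2.48359


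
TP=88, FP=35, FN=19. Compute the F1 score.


Precision = 88/123 = 0.7154
Recall = 88/107 = 0.8224
F1 = 2·P·R/(P+R) = 2·TP/(2·TP+FP+FN) = 176/(176+35+19) = 176/230 = 0.7652

0.7652


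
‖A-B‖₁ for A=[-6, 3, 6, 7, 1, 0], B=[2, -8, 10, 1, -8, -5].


d = |-6-2| + |3+ 8| + |6-10| + |7-1| + |1+ 8| + |0+ 5|
  = 8 + 11 + 4 + 6 + 9 + 5
  = 43

43


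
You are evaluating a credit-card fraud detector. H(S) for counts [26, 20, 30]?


Probabilities: [26/76, 20/76, 30/76] ≈ [0.3421, 0.2632, 0.3947]
H = -((26/76)·log₂(26/76) + (20/76)·log₂(20/76) + (30/76)·log₂(30/76))
  = 1.5656 bits

1.5656 bits


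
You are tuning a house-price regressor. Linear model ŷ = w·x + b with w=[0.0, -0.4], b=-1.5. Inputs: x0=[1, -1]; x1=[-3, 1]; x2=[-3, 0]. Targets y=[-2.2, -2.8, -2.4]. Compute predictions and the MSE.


ŷ0 = (0.0)·(1) + (-0.4)·(-1) - 1.5 = -1.1
ŷ1 = (0.0)·(-3) + (-0.4)·(1) - 1.5 = -1.9
ŷ2 = (0.0)·(-3) + (-0.4)·(0) - 1.5 = -1.5
errors² = [1.21, 0.81, 0.81]
MSE = 2.8300/3 = 0.9433

0.9433


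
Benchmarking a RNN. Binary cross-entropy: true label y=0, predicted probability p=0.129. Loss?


BCE = -[y·ln(p) + (1-y)·ln(1-p)]
= -0 - 1·ln(1-0.129)
= -ln(0.871) = 0.1381

0.1381


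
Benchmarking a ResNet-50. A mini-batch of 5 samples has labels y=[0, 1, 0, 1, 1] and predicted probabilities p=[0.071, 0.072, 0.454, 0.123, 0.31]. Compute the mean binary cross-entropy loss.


L[0] = -ln(1-0.071) = -ln(0.929) = 0.0736
L[1] = -ln(0.072) = 2.6311
L[2] = -ln(1-0.454) = -ln(0.546) = 0.6051
L[3] = -ln(0.123) = 2.0956
L[4] = -ln(0.31) = 1.1712
mean = (0.0736 + 2.6311 + 0.6051 + 2.0956 + 1.1712)/5 = 1.3153

1.3153


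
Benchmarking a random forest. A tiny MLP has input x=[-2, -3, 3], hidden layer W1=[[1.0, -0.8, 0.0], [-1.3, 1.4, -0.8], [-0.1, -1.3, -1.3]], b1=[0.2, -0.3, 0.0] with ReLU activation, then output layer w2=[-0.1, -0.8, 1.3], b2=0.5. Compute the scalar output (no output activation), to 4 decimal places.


z1[0] = (1.0)·(-2) + (-0.8)·(-3) + (0.0)·(3) + 0.2 = 0.6
z1[1] = (-1.3)·(-2) + (1.4)·(-3) + (-0.8)·(3) - 0.3 = -4.3
z1[2] = (-0.1)·(-2) + (-1.3)·(-3) + (-1.3)·(3) + 0.0 = 0.2
h = ReLU(z1) = [0.6, 0.0, 0.2]
output = (-0.1)·(0.6) + (-0.8)·(0.0) + (1.3)·(0.2) + 0.5 = 0.7

0.7


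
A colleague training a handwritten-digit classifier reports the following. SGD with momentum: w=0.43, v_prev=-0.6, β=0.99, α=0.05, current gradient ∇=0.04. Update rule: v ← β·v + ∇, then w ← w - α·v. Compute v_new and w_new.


v_new = 0.99·-0.6 + 0.04 = -0.594 + 0.04 = -0.554
w_new = 0.43 - 0.05·-0.554 = 0.43 + 0.0277 = 0.4577

v_new=-0.554, w_new=0.4577


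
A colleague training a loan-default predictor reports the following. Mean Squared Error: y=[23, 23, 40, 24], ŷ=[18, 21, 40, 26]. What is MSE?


Squared errors: (23-18)²=25, (23-21)²=4, (40-40)²=0, (24-26)²=4
Sum = 33
MSE = 33/4 = 33/4

33/4


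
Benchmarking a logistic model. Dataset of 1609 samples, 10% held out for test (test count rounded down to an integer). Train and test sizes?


Test = ⌊1609·10/100⌋ = 160
Train = 1609 - 160 = 1449

Train: 1449, Test: 160


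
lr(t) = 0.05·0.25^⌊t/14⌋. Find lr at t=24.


n_drops = ⌊24/14⌋ = 1
lr = 0.05·0.25^1 = 0.05·0.25 = 0.0125

0.0125


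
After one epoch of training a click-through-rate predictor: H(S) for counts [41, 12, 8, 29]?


Probabilities: [41/90, 12/90, 8/90, 29/90] ≈ [0.4556, 0.1333, 0.0889, 0.3222]
H = -((41/90)·log₂(41/90) + (12/90)·log₂(12/90) + (8/90)·log₂(8/90) + (29/90)·log₂(29/90))
  = 1.7412 bits

1.7412 bits


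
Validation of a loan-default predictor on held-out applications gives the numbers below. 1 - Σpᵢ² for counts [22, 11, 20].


Probabilities: [22/53, 11/53, 20/53] ≈ [0.4151, 0.2075, 0.3774]
Σpᵢ² = (484 + 121 + 400)/53² = 1005/2809
Gini = 1 - Σpᵢ² = 1 - 1005/2809 = 0.6422

0.6422


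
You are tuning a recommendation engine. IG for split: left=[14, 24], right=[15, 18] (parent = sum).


Parent = [29, 42], H_parent = 0.9757
H_left = 0.9495 (n=38), H_right = 0.994 (n=33)
H_children = (38/71)·0.9495 + (33/71)·0.994 = 0.9702
IG = 0.9757 - 0.9702 = 0.0055

0.0055


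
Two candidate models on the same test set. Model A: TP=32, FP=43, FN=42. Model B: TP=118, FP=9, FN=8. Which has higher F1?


Model A: P=32/75=0.4267, R=32/74=0.4324, F1=2PR/(P+R)=2TP/(2TP+FP+FN)=64/149=0.4295
Model B: P=118/127=0.9291, R=118/126=0.9365, F1=2PR/(P+R)=2TP/(2TP+FP+FN)=236/253=0.9328
0.4295 < 0.9328 → Model B

Model B


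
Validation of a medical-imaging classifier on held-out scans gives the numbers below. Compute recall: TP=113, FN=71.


Recall = TP/(TP+FN)
= 113/(113+71)
= 113/184 = 61.41%

61.41%


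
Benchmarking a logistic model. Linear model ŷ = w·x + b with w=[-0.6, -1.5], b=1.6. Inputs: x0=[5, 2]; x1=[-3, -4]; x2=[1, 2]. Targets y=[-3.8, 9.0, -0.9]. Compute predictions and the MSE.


ŷ0 = (-0.6)·(5) + (-1.5)·(2) + 1.6 = -4.4
ŷ1 = (-0.6)·(-3) + (-1.5)·(-4) + 1.6 = 9.4
ŷ2 = (-0.6)·(1) + (-1.5)·(2) + 1.6 = -2.0
errors² = [0.36, 0.16, 1.21]
MSE = 1.7300/3 = 0.5767

0.5767


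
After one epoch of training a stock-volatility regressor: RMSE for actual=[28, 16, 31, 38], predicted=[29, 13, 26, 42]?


MSE = 51/4 = 12.75
RMSE = √(51/4) = 3.5707

3.5707


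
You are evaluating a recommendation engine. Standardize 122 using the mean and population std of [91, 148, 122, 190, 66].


μ = 123.4, σ = 43.3294
z = (122 - 123.4)/43.3294 = -0.0323

-0.0323


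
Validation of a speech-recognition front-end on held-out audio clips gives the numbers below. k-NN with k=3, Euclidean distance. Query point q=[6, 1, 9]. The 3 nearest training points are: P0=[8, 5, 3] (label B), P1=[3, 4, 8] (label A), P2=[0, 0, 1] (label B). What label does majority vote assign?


d(q,P0) = 7.4833  (label B)
d(q,P1) = 4.3589  (label A)
d(q,P2) = 10.0499  (label B)
Votes: A=1, B=2
Majority → B

B


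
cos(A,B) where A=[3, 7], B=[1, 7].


A·B = 3·1 + 7·7 = 52
‖A‖ = √58 = 7.6158, ‖B‖ = √50 = 7.0711
cos = 52/(√58·√50) = 52/√2900 = 0.9656

0.9656


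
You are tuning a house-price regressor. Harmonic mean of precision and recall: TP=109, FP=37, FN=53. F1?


Precision = 109/146 = 0.7466
Recall = 109/162 = 0.6728
F1 = 2·P·R/(P+R) = 2·TP/(2·TP+FP+FN) = 218/(218+37+53) = 218/308 = 0.7078

0.7078


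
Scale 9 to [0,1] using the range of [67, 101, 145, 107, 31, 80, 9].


min=9, max=145
(9-9)/(145-9) = 0/136 = 0.0

0.0


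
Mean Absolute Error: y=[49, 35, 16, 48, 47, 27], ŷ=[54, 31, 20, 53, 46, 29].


Absolute errors: |49-54|=5, |35-31|=4, |16-20|=4, |48-53|=5, |47-46|=1, |27-29|=2
Sum = 21
MAE = 21/6 = 7/2

7/2


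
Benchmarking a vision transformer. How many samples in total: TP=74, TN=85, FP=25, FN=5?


Total = TP + TN + FP + FN
= 74 + 85 + 25 + 5
= 189
(Predicted positive: 99, predicted negative: 90)

189


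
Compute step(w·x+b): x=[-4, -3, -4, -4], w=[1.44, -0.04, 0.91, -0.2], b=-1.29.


z = (-4)·(1.44) + (-3)·(-0.04) + (-4)·(0.91) + (-4)·(-0.2) - 1.29
  = -9.77
step(z) = 0 (z<0)

0


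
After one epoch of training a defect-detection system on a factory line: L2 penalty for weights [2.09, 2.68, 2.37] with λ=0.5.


‖w‖₂² = (2.09)² + (2.68)² + (2.37)²
     = 4.3681 + 7.1824 + 5.6169
     = 17.1674
λ·‖w‖₂² = 0.5·17.1674 = 8.5837

8.5837


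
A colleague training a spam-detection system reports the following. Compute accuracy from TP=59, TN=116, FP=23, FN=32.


Accuracy = (TP+TN)/(TP+TN+FP+FN)
= (59+116)/(230)
= 175/230 = 76.09%

76.09%


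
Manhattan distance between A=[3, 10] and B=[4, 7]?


d = |3-4| + |10-7|
  = 1 + 3
  = 4

4


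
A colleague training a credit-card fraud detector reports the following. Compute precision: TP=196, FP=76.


Precision = TP/(TP+FP)
= 196/(196+76)
= 196/272 = 72.06%

72.06%


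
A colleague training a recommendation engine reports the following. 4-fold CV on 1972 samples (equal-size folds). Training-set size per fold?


Fold size = 1972/4 = 493
Training per fold = 1972 - 493 = 1479

1479


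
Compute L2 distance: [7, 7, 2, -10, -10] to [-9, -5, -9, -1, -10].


d = √((7+ 9)² + (7+ 5)² + (2+ 9)² + (-10+ 1)² + (-10+ 10)²)
  = √(256 + 144 + 121 + 81 + 0)
  = √602 = 24.5357

24.5357


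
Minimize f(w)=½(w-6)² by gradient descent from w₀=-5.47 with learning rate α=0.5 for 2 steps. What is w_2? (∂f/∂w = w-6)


step 1: grad = -5.47-6 = -11.47; w = -5.47 - 0.5·(-11.47) = 0.265
step 2: grad = 0.265-6 = -5.735; w = 0.265 - 0.5·(-5.735) = 3.1325

3.1325


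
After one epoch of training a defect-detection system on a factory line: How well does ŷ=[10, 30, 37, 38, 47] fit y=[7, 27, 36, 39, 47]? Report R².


ȳ = 31.2
SS_res = Σ(y-ŷ)² = 20
SS_tot = Σ(y-ȳ)² = 936.8
R² = 1 - SS_res/SS_tot = 1 - 0.0213 = 0.9787

0.9787


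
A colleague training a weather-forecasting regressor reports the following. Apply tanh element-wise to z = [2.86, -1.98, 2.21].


tanh(2.86) = 0.9935
tanh(-1.98) = -0.9626
tanh(2.21) = 0.9762
result = [0.9935, -0.9626, 0.9762]

[0.9935, -0.9626, 0.9762]


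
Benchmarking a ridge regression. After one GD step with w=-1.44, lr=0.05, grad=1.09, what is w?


w_new = w - α·∇
= -1.44 - 0.05·1.09
= -1.44 - 0.0545
= -1.4945

-1.4945


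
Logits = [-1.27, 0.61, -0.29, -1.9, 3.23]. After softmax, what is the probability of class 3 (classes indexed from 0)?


Exponentials: e^-1.27=0.2808, e^0.61=1.8404, e^-0.29=0.7483, e^-1.9=0.1496, e^3.23=25.2797
Sum = 28.2988
Softmax = [0.0099, 0.065, 0.0264, 0.0053, 0.8933]
p[3] = 0.1496/28.2988 = 0.0053

0.0053


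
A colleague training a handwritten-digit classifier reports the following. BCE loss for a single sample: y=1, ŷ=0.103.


BCE = -[y·ln(p) + (1-y)·ln(1-p)]
= -1·ln(0.103) - 0
= -ln(0.103) = 2.273

2.273


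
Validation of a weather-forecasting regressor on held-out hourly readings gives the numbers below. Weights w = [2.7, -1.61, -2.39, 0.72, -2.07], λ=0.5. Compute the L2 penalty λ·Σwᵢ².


‖w‖₂² = (2.7)² + (-1.61)² + (-2.39)² + (0.72)² + (-2.07)²
     = 7.29 + 2.5921 + 5.7121 + 0.5184 + 4.2849
     = 20.3975
λ·‖w‖₂² = 0.5·20.3975 = 10.19875

10.19875


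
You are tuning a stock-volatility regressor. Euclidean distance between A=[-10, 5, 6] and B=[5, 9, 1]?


d = √((-10-5)² + (5-9)² + (6-1)²)
  = √(225 + 16 + 25)
  = √266 = 16.3095

16.3095


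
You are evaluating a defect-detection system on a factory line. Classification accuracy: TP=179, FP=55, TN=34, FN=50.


Accuracy = (TP+TN)/(TP+TN+FP+FN)
= (179+34)/(318)
= 213/318 = 66.98%

66.98%


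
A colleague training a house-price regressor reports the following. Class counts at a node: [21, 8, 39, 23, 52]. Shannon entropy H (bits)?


Probabilities: [21/143, 8/143, 39/143, 23/143, 52/143] ≈ [0.1469, 0.0559, 0.2727, 0.1608, 0.3636]
H = -((21/143)·log₂(21/143) + (8/143)·log₂(8/143) + (39/143)·log₂(39/143) + (23/143)·log₂(23/143) + (52/143)·log₂(52/143))
  = 2.1051 bits

2.1051 bits


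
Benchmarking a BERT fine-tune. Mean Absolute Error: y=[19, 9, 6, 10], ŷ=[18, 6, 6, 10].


Absolute errors: |19-18|=1, |9-6|=3, |6-6|=0, |10-10|=0
Sum = 4
MAE = 4/4 = 1

1


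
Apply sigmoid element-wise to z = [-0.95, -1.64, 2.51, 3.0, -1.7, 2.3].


σ(-0.95) = 1/(1+e^0.95) = 0.2789
σ(-1.64) = 1/(1+e^1.64) = 0.1625
σ(2.51) = 1/(1+e^-2.51) = 0.9248
σ(3.0) = 1/(1+e^-3.0) = 0.9526
σ(-1.7) = 1/(1+e^1.7) = 0.1545
σ(2.3) = 1/(1+e^-2.3) = 0.9089
result = [0.2789, 0.1625, 0.9248, 0.9526, 0.1545, 0.9089]

[0.2789, 0.1625, 0.9248, 0.9526, 0.1545, 0.9089]


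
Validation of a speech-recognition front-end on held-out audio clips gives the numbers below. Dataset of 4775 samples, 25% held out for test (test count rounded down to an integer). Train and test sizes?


Test = ⌊4775·25/100⌋ = 1193
Train = 4775 - 1193 = 3582

Train: 3582, Test: 1193


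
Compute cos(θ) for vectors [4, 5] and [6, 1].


A·B = 4·6 + 5·1 = 29
‖A‖ = √41 = 6.4031, ‖B‖ = √37 = 6.0828
cos = 29/(√41·√37) = 29/√1517 = 0.7446

0.7446


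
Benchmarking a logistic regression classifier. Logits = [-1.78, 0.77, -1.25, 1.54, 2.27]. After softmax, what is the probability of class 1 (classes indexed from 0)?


Exponentials: e^-1.78=0.1686, e^0.77=2.1598, e^-1.25=0.2865, e^1.54=4.6646, e^2.27=9.6794
Sum = 16.9589
Softmax = [0.0099, 0.1274, 0.0169, 0.2751, 0.5708]
p[1] = 2.1598/16.9589 = 0.1274

0.1274


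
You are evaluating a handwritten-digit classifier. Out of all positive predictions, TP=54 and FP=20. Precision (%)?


Precision = TP/(TP+FP)
= 54/(54+20)
= 54/74 = 72.97%

72.97%


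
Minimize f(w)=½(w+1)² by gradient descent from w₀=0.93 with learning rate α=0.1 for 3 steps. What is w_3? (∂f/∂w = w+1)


step 1: grad = 0.93+1 = 1.93; w = 0.93 - 0.1·(1.93) = 0.737
step 2: grad = 0.737+1 = 1.737; w = 0.737 - 0.1·(1.737) = 0.5633
step 3: grad = 0.5633+1 = 1.5633; w = 0.5633 - 0.1·(1.5633) = 0.40697

0.40697


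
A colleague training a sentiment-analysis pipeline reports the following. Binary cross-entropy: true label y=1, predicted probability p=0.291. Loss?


BCE = -[y·ln(p) + (1-y)·ln(1-p)]
= -1·ln(0.291) - 0
= -ln(0.291) = 1.2344

1.2344


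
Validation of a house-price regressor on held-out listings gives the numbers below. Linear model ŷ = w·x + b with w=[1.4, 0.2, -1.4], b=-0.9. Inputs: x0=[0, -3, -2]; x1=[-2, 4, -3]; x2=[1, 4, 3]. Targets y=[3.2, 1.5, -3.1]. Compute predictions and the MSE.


ŷ0 = (1.4)·(0) + (0.2)·(-3) + (-1.4)·(-2) - 0.9 = 1.3
ŷ1 = (1.4)·(-2) + (0.2)·(4) + (-1.4)·(-3) - 0.9 = 1.3
ŷ2 = (1.4)·(1) + (0.2)·(4) + (-1.4)·(3) - 0.9 = -2.9
errors² = [3.61, 0.04, 0.04]
MSE = 3.6900/3 = 1.23

1.23


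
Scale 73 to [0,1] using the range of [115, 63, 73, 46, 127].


min=46, max=127
(73-46)/(127-46) = 27/81 = 0.3333

0.3333


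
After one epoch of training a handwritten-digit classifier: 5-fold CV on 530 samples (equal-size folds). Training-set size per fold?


Fold size = 530/5 = 106
Training per fold = 530 - 106 = 424

424


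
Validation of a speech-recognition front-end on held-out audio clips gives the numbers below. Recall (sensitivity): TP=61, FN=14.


Recall = TP/(TP+FN)
= 61/(61+14)
= 61/75 = 81.33%

81.33%


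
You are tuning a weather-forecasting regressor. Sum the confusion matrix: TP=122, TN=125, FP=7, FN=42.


Total = TP + TN + FP + FN
= 122 + 125 + 7 + 42
= 296
(Predicted positive: 129, predicted negative: 167)

296


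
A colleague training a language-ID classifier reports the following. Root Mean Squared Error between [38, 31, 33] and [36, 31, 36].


MSE = 13/3 = 4.3333
RMSE = √(13/3) = 2.0817

2.0817


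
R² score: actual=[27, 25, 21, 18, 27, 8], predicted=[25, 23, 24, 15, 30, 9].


ȳ = 21
SS_res = Σ(y-ŷ)² = 36
SS_tot = Σ(y-ȳ)² = 266
R² = 1 - SS_res/SS_tot = 1 - 0.1353 = 0.8647

0.8647


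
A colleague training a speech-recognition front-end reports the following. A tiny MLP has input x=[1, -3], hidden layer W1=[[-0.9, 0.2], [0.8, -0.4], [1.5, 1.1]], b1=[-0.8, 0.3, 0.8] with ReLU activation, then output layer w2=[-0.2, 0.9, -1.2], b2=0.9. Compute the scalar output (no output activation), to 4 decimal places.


z1[0] = (-0.9)·(1) + (0.2)·(-3) - 0.8 = -2.3
z1[1] = (0.8)·(1) + (-0.4)·(-3) + 0.3 = 2.3
z1[2] = (1.5)·(1) + (1.1)·(-3) + 0.8 = -1.0
h = ReLU(z1) = [0.0, 2.3, 0.0]
output = (-0.2)·(0.0) + (0.9)·(2.3) + (-1.2)·(0.0) + 0.9 = 2.97

2.97


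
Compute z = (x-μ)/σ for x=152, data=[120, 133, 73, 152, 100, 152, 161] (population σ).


μ = 127.2857, σ = 29.6056
z = (152 - 127.2857)/29.6056 = 0.8348

0.8348


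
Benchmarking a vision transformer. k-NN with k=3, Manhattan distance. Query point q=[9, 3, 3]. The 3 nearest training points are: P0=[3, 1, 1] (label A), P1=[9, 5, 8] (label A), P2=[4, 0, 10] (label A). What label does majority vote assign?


d(q,P0) = 10  (label A)
d(q,P1) = 7  (label A)
d(q,P2) = 15  (label A)
Votes: A=3, B=0
Majority → A

A


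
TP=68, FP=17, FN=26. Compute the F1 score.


Precision = 68/85 = 0.8
Recall = 68/94 = 0.7234
F1 = 2·P·R/(P+R) = 2·TP/(2·TP+FP+FN) = 136/(136+17+26) = 136/179 = 0.7598

0.7598


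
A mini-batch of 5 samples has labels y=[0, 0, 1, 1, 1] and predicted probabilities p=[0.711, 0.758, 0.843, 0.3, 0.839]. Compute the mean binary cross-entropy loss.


L[0] = -ln(1-0.711) = -ln(0.289) = 1.2413
L[1] = -ln(1-0.758) = -ln(0.242) = 1.4188
L[2] = -ln(0.843) = 0.1708
L[3] = -ln(0.3) = 1.204
L[4] = -ln(0.839) = 0.1755
mean = (1.2413 + 1.4188 + 0.1708 + 1.204 + 0.1755)/5 = 0.8421

0.8421


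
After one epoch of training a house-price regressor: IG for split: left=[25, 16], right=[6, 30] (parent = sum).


Parent = [31, 46], H_parent = 0.9724
H_left = 0.965 (n=41), H_right = 0.65 (n=36)
H_children = (41/77)·0.965 + (36/77)·0.65 = 0.8177
IG = 0.9724 - 0.8177 = 0.1547

0.1547


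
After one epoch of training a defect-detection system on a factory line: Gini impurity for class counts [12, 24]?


Probabilities: [12/36, 24/36] ≈ [0.3333, 0.6667]
Σpᵢ² = (144 + 576)/36² = 720/1296
Gini = 1 - Σpᵢ² = 1 - 720/1296 = 0.4444

0.4444


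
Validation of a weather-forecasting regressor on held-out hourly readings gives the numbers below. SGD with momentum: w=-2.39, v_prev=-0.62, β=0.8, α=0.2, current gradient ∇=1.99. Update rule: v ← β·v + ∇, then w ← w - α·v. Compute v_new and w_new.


v_new = 0.8·-0.62 + 1.99 = -0.496 + 1.99 = 1.494
w_new = -2.39 - 0.2·1.494 = -2.39 - 0.2988 = -2.6888

v_new=1.494, w_new=-2.6888


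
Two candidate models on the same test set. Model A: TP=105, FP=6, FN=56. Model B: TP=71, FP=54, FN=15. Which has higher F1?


Model A: P=105/111=0.9459, R=105/161=0.6522, F1=2PR/(P+R)=2TP/(2TP+FP+FN)=210/272=0.7721
Model B: P=71/125=0.568, R=71/86=0.8256, F1=2PR/(P+R)=2TP/(2TP+FP+FN)=142/211=0.673
0.7721 > 0.673 → Model A

Model A


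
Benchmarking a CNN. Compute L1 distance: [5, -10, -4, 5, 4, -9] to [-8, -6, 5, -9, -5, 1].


d = |5+ 8| + |-10+ 6| + |-4-5| + |5+ 9| + |4+ 5| + |-9-1|
  = 13 + 4 + 9 + 14 + 9 + 10
  = 59

59


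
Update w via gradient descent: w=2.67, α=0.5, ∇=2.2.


w_new = w - α·∇
= 2.67 - 0.5·2.2
= 2.67 - 1.1
= 1.57

1.57


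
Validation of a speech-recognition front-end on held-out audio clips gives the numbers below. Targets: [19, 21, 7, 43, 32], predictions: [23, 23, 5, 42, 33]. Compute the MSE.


Squared errors: (19-23)²=16, (21-23)²=4, (7-5)²=4, (43-42)²=1, (32-33)²=1
Sum = 26
MSE = 26/5 = 26/5

26/5


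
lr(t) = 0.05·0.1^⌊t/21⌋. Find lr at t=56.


n_drops = ⌊56/21⌋ = 2
lr = 0.05·0.1^2 = 0.05·0.01 = 0.0005

0.0005


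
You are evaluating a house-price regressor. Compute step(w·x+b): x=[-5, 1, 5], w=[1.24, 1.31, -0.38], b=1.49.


z = (-5)·(1.24) + (1)·(1.31) + (5)·(-0.38) + 1.49
  = -5.3
step(z) = 0 (z<0)

0


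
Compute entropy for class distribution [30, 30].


Probabilities: [30/60, 30/60] ≈ [0.5, 0.5]
H = -((30/60)·log₂(30/60) + (30/60)·log₂(30/60))
  = 1.0 bits

1.0 bits


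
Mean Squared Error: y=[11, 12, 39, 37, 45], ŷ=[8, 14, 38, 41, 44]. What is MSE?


Squared errors: (11-8)²=9, (12-14)²=4, (39-38)²=1, (37-41)²=16, (45-44)²=1
Sum = 31
MSE = 31/5 = 31/5

31/5


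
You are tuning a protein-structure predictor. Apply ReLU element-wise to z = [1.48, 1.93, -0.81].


ReLU(1.48) = max(0, 1.48) = 1.48
ReLU(1.93) = max(0, 1.93) = 1.93
ReLU(-0.81) = max(0, -0.81) = 0.0
result = [1.48, 1.93, 0.0]

[1.48, 1.93, 0.0]


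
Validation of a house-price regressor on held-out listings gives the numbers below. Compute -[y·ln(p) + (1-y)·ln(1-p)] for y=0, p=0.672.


BCE = -[y·ln(p) + (1-y)·ln(1-p)]
= -0 - 1·ln(1-0.672)
= -ln(0.328) = 1.1147

1.1147


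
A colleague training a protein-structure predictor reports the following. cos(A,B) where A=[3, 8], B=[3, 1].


A·B = 3·3 + 8·1 = 17
‖A‖ = √73 = 8.544, ‖B‖ = √10 = 3.1623
cos = 17/(√73·√10) = 17/√730 = 0.6292

0.6292


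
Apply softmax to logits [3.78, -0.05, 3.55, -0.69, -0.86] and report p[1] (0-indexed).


Exponentials: e^3.78=43.816, e^-0.05=0.9512, e^3.55=34.8133, e^-0.69=0.5016, e^-0.86=0.4232
Sum = 80.5053
Softmax = [0.5443, 0.0118, 0.4324, 0.0062, 0.0053]
p[1] = 0.9512/80.5053 = 0.0118

0.0118


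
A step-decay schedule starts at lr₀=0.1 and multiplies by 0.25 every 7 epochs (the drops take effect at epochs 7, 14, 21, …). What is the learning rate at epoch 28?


n_drops = ⌊28/7⌋ = 4
lr = 0.1·0.25^4 = 0.1·0.00390625 = 0.000390625

0.000390625


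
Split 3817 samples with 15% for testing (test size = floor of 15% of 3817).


Test = ⌊3817·15/100⌋ = 572
Train = 3817 - 572 = 3245

Train: 3245, Test: 572


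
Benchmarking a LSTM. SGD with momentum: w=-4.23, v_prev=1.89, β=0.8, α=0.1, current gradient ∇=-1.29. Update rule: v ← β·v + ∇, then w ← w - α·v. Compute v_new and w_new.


v_new = 0.8·1.89 - 1.29 = 1.512 - 1.29 = 0.222
w_new = -4.23 - 0.1·0.222 = -4.23 - 0.0222 = -4.2522

v_new=0.222, w_new=-4.2522


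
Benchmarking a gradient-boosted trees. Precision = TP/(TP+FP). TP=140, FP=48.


Precision = TP/(TP+FP)
= 140/(140+48)
= 140/188 = 74.47%

74.47%


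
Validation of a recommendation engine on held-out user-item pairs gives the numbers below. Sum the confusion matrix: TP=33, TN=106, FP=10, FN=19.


Total = TP + TN + FP + FN
= 33 + 106 + 10 + 19
= 168
(Predicted positive: 43, predicted negative: 125)

168


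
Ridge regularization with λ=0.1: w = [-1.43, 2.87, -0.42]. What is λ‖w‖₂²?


‖w‖₂² = (-1.43)² + (2.87)² + (-0.42)²
     = 2.0449 + 8.2369 + 0.1764
     = 10.4582
λ·‖w‖₂² = 0.1·10.4582 = 1.04582

1.04582


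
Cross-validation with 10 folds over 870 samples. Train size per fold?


Fold size = 870/10 = 87
Training per fold = 870 - 87 = 783

783


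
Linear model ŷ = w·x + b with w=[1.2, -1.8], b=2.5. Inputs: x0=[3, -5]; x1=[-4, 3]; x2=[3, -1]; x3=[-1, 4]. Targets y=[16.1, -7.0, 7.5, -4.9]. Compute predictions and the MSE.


ŷ0 = (1.2)·(3) + (-1.8)·(-5) + 2.5 = 15.1
ŷ1 = (1.2)·(-4) + (-1.8)·(3) + 2.5 = -7.7
ŷ2 = (1.2)·(3) + (-1.8)·(-1) + 2.5 = 7.9
ŷ3 = (1.2)·(-1) + (-1.8)·(4) + 2.5 = -5.9
errors² = [1.0, 0.49, 0.16, 1.0]
MSE = 2.6500/4 = 0.6625

0.6625


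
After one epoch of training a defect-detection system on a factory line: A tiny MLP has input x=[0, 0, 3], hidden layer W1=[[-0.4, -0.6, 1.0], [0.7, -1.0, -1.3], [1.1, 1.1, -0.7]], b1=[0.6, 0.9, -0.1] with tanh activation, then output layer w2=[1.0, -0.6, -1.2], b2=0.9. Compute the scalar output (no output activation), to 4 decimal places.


z1[0] = (-0.4)·(0) + (-0.6)·(0) + (1.0)·(3) + 0.6 = 3.6
z1[1] = (0.7)·(0) + (-1.0)·(0) + (-1.3)·(3) + 0.9 = -3.0
z1[2] = (1.1)·(0) + (1.1)·(0) + (-0.7)·(3) - 0.1 = -2.2
h = tanh(z1) = [0.9985, -0.9951, -0.9757]
output = (1.0)·(0.9985) + (-0.6)·(-0.9951) + (-1.2)·(-0.9757) + 0.9 = 3.6664

3.6664


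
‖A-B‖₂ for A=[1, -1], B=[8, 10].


d = √((1-8)² + (-1-10)²)
  = √(49 + 121)
  = √170 = 13.0384

13.0384


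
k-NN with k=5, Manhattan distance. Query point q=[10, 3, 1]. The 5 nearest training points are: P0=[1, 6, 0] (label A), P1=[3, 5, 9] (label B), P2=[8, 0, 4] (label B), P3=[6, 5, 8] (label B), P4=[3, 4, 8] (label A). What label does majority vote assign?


d(q,P0) = 13  (label A)
d(q,P1) = 17  (label B)
d(q,P2) = 8  (label B)
d(q,P3) = 13  (label B)
d(q,P4) = 15  (label A)
Votes: A=2, B=3
Majority → B

B


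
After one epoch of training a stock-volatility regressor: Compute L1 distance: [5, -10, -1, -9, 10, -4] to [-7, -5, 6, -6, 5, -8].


d = |5+ 7| + |-10+ 5| + |-1-6| + |-9+ 6| + |10-5| + |-4+ 8|
  = 12 + 5 + 7 + 3 + 5 + 4
  = 36

36


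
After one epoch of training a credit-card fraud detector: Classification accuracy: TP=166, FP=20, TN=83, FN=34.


Accuracy = (TP+TN)/(TP+TN+FP+FN)
= (166+83)/(303)
= 249/303 = 82.18%

82.18%


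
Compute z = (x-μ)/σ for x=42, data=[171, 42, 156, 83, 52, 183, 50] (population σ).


μ = 105.2857, σ = 57.7277
z = (42 - 105.2857)/57.7277 = -1.0963

-1.0963


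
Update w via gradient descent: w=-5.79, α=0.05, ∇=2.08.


w_new = w - α·∇
= -5.79 - 0.05·2.08
= -5.79 - 0.104
= -5.894

-5.894


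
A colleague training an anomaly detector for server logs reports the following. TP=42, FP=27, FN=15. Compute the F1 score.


Precision = 42/69 = 0.6087
Recall = 42/57 = 0.7368
F1 = 2·P·R/(P+R) = 2·TP/(2·TP+FP+FN) = 84/(84+27+15) = 84/126 = 0.6667

0.6667


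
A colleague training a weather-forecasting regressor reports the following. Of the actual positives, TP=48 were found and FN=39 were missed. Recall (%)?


Recall = TP/(TP+FN)
= 48/(48+39)
= 48/87 = 55.17%

55.17%


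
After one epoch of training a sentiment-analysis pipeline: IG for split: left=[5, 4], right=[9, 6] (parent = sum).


Parent = [14, 10], H_parent = 0.9799
H_left = 0.9911 (n=9), H_right = 0.971 (n=15)
H_children = (9/24)·0.9911 + (15/24)·0.971 = 0.9785
IG = 0.9799 - 0.9785 = 0.0014

0.0014


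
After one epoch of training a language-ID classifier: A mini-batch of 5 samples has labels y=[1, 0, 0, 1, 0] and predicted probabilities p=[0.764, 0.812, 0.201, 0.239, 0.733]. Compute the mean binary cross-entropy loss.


L[0] = -ln(0.764) = 0.2692
L[1] = -ln(1-0.812) = -ln(0.188) = 1.6713
L[2] = -ln(1-0.201) = -ln(0.799) = 0.2244
L[3] = -ln(0.239) = 1.4313
L[4] = -ln(1-0.733) = -ln(0.267) = 1.3205
mean = (0.2692 + 1.6713 + 0.2244 + 1.4313 + 1.3205)/5 = 0.9833

0.9833


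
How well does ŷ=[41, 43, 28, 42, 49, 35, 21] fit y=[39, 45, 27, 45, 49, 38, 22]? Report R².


ȳ = 37.8571
SS_res = Σ(y-ŷ)² = 28
SS_tot = Σ(y-ȳ)² = 596.86
R² = 1 - SS_res/SS_tot = 1 - 0.0469 = 0.9531

0.9531


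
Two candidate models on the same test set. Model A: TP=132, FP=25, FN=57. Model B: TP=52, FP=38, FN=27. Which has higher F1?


Model A: P=132/157=0.8408, R=132/189=0.6984, F1=2PR/(P+R)=2TP/(2TP+FP+FN)=264/346=0.763
Model B: P=52/90=0.5778, R=52/79=0.6582, F1=2PR/(P+R)=2TP/(2TP+FP+FN)=104/169=0.6154
0.763 > 0.6154 → Model A

Model A


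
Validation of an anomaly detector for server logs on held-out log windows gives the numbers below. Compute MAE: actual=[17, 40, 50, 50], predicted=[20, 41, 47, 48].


Absolute errors: |17-20|=3, |40-41|=1, |50-47|=3, |50-48|=2
Sum = 9
MAE = 9/4 = 9/4

9/4


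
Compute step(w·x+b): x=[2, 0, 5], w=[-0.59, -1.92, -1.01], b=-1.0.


z = (2)·(-0.59) + (0)·(-1.92) + (5)·(-1.01) - 1.0
  = -7.23
step(z) = 0 (z<0)

0


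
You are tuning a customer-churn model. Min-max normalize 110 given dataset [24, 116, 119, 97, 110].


min=24, max=119
(110-24)/(119-24) = 86/95 = 0.9053

0.9053


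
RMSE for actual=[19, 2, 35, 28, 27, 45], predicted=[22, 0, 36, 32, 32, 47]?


MSE = 59/6 = 9.8333
RMSE = √(59/6) = 3.1358

3.1358


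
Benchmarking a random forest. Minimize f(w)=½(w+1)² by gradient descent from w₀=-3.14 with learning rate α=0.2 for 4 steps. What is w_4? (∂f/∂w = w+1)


step 1: grad = -3.14+1 = -2.14; w = -3.14 - 0.2·(-2.14) = -2.712
step 2: grad = -2.712+1 = -1.712; w = -2.712 - 0.2·(-1.712) = -2.3696
step 3: grad = -2.3696+1 = -1.3696; w = -2.3696 - 0.2·(-1.3696) = -2.09568
step 4: grad = -2.09568+1 = -1.09568; w = -2.09568 - 0.2·(-1.09568) = -1.876544

-1.876544


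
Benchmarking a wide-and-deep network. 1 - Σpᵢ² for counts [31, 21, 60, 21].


Probabilities: [31/133, 21/133, 60/133, 21/133] ≈ [0.2331, 0.1579, 0.4511, 0.1579]
Σpᵢ² = (961 + 441 + 3600 + 441)/133² = 5443/17689
Gini = 1 - Σpᵢ² = 1 - 5443/17689 = 0.6923

0.6923


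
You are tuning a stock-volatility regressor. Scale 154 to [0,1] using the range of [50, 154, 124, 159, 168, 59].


min=50, max=168
(154-50)/(168-50) = 104/118 = 0.8814

0.8814


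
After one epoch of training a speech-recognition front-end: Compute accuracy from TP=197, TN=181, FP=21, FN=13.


Accuracy = (TP+TN)/(TP+TN+FP+FN)
= (197+181)/(412)
= 378/412 = 91.75%

91.75%


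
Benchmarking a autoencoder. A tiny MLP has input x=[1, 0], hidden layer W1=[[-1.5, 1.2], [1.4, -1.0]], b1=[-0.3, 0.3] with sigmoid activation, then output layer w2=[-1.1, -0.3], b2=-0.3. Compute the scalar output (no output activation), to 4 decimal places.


z1[0] = (-1.5)·(1) + (1.2)·(0) - 0.3 = -1.8
z1[1] = (1.4)·(1) + (-1.0)·(0) + 0.3 = 1.7
h = sigmoid(z1) = [0.1419, 0.8455]
output = (-1.1)·(0.1419) + (-0.3)·(0.8455) - 0.3 = -0.7097

-0.7097


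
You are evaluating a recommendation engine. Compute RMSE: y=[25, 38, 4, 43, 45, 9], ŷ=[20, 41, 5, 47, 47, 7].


MSE = 59/6 = 9.8333
RMSE = √(59/6) = 3.1358

3.1358


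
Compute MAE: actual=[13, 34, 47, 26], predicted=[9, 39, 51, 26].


Absolute errors: |13-9|=4, |34-39|=5, |47-51|=4, |26-26|=0
Sum = 13
MAE = 13/4 = 13/4

13/4


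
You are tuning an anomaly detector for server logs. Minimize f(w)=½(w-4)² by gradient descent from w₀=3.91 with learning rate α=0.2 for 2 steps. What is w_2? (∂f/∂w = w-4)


step 1: grad = 3.91-4 = -0.09; w = 3.91 - 0.2·(-0.09) = 3.928
step 2: grad = 3.928-4 = -0.072; w = 3.928 - 0.2·(-0.072) = 3.9424

3.9424


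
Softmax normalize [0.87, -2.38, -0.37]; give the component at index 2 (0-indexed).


Exponentials: e^0.87=2.3869, e^-2.38=0.0926, e^-0.37=0.6907
Sum = 3.1702
Softmax = [0.7529, 0.0292, 0.2179]
p[2] = 0.6907/3.1702 = 0.2179

0.2179


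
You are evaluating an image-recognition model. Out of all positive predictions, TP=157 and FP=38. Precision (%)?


Precision = TP/(TP+FP)
= 157/(157+38)
= 157/195 = 80.51%

80.51%


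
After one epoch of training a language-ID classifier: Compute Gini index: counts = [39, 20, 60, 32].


Probabilities: [39/151, 20/151, 60/151, 32/151] ≈ [0.2583, 0.1325, 0.3974, 0.2119]
Σpᵢ² = (1521 + 400 + 3600 + 1024)/151² = 6545/22801
Gini = 1 - Σpᵢ² = 1 - 6545/22801 = 0.713

0.713


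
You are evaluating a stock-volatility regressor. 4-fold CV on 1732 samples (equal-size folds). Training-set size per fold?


Fold size = 1732/4 = 433
Training per fold = 1732 - 433 = 1299

1299


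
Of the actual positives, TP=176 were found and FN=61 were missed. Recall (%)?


Recall = TP/(TP+FN)
= 176/(176+61)
= 176/237 = 74.26%

74.26%


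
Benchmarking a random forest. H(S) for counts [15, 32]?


Probabilities: [15/47, 32/47] ≈ [0.3191, 0.6809]
H = -((15/47)·log₂(15/47) + (32/47)·log₂(32/47))
  = 0.9035 bits

0.9035 bits


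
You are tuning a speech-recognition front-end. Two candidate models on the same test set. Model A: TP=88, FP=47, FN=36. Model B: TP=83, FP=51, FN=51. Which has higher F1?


Model A: P=88/135=0.6519, R=88/124=0.7097, F1=2PR/(P+R)=2TP/(2TP+FP+FN)=176/259=0.6795
Model B: P=83/134=0.6194, R=83/134=0.6194, F1=2PR/(P+R)=2TP/(2TP+FP+FN)=166/268=0.6194
0.6795 > 0.6194 → Model A

Model A


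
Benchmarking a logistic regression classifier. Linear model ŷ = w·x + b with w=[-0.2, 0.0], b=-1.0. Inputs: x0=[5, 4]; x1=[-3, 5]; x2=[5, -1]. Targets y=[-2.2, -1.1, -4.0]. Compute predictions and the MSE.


ŷ0 = (-0.2)·(5) + (0.0)·(4) - 1.0 = -2.0
ŷ1 = (-0.2)·(-3) + (0.0)·(5) - 1.0 = -0.4
ŷ2 = (-0.2)·(5) + (0.0)·(-1) - 1.0 = -2.0
errors² = [0.04, 0.49, 4.0]
MSE = 4.5300/3 = 1.51

1.51


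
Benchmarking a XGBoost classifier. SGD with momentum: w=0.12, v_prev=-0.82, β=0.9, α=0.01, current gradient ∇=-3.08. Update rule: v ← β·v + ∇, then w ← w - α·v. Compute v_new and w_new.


v_new = 0.9·-0.82 - 3.08 = -0.738 - 3.08 = -3.818
w_new = 0.12 - 0.01·-3.818 = 0.12 + 0.03818 = 0.15818

v_new=-3.818, w_new=0.15818


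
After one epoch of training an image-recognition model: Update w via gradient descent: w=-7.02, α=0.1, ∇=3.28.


w_new = w - α·∇
= -7.02 - 0.1·3.28
= -7.02 - 0.328
= -7.348

-7.348


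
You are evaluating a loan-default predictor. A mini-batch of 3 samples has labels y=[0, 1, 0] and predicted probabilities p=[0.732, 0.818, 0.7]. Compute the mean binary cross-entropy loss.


L[0] = -ln(1-0.732) = -ln(0.268) = 1.3168
L[1] = -ln(0.818) = 0.2009
L[2] = -ln(1-0.7) = -ln(0.3) = 1.204
mean = (1.3168 + 0.2009 + 1.204)/3 = 0.9072

0.9072


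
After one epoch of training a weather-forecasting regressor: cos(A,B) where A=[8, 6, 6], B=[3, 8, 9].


A·B = 8·3 + 6·8 + 6·9 = 126
‖A‖ = √136 = 11.6619, ‖B‖ = √154 = 12.4097
cos = 126/(√136·√154) = 126/√20944 = 0.8706

0.8706


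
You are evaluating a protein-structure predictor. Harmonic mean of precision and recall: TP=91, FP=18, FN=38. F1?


Precision = 91/109 = 0.8349
Recall = 91/129 = 0.7054
F1 = 2·P·R/(P+R) = 2·TP/(2·TP+FP+FN) = 182/(182+18+38) = 182/238 = 0.7647

0.7647


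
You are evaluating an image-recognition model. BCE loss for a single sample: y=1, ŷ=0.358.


BCE = -[y·ln(p) + (1-y)·ln(1-p)]
= -1·ln(0.358) - 0
= -ln(0.358) = 1.0272

1.0272


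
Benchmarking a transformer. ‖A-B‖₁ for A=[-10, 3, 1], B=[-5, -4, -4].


d = |-10+ 5| + |3+ 4| + |1+ 4|
  = 5 + 7 + 5
  = 17

17


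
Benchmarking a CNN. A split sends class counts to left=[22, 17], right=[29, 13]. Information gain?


Parent = [51, 30], H_parent = 0.951
H_left = 0.9881 (n=39), H_right = 0.8926 (n=42)
H_children = (39/81)·0.9881 + (42/81)·0.8926 = 0.9386
IG = 0.951 - 0.9386 = 0.0124

0.0124


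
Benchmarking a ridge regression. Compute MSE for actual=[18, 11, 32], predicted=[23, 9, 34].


Squared errors: (18-23)²=25, (11-9)²=4, (32-34)²=4
Sum = 33
MSE = 33/3 = 11

11


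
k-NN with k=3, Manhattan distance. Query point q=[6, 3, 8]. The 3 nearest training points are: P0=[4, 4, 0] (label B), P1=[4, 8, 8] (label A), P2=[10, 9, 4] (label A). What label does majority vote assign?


d(q,P0) = 11  (label B)
d(q,P1) = 7  (label A)
d(q,P2) = 14  (label A)
Votes: A=2, B=1
Majority → A

A


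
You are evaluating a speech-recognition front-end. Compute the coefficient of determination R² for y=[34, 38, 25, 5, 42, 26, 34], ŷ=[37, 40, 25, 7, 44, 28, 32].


ȳ = 29.1429
SS_res = Σ(y-ŷ)² = 29
SS_tot = Σ(y-ȳ)² = 900.86
R² = 1 - SS_res/SS_tot = 1 - 0.0322 = 0.9678

0.9678


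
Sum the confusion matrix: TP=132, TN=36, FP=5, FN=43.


Total = TP + TN + FP + FN
= 132 + 36 + 5 + 43
= 216
(Predicted positive: 137, predicted negative: 79)

216


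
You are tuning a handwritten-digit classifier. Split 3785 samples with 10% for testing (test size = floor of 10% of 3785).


Test = ⌊3785·10/100⌋ = 378
Train = 3785 - 378 = 3407

Train: 3407, Test: 378


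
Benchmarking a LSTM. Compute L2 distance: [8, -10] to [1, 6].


d = √((8-1)² + (-10-6)²)
  = √(49 + 256)
  = √305 = 17.4642

17.4642


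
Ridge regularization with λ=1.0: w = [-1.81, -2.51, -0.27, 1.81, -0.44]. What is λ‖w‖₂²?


‖w‖₂² = (-1.81)² + (-2.51)² + (-0.27)² + (1.81)² + (-0.44)²
     = 3.2761 + 6.3001 + 0.0729 + 3.2761 + 0.1936
     = 13.1188
λ·‖w‖₂² = 1.0·13.1188 = 13.1188

13.1188


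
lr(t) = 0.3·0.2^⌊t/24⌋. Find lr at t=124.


n_drops = ⌊124/24⌋ = 5
lr = 0.3·0.2^5 = 0.3·0.00032 = 0.000096

0.000096


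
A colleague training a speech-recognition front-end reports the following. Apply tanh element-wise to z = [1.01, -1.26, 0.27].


tanh(1.01) = 0.7658
tanh(-1.26) = -0.8511
tanh(0.27) = 0.2636
result = [0.7658, -0.8511, 0.2636]

[0.7658, -0.8511, 0.2636]


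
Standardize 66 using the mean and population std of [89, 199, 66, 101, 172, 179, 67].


μ = 124.7143, σ = 52.5322
z = (66 - 124.7143)/52.5322 = -1.1177

-1.1177


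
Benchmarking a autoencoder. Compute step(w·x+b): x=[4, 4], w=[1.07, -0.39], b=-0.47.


z = (4)·(1.07) + (4)·(-0.39) - 0.47
  = 2.25
step(z) = 1 (z≥0)

1


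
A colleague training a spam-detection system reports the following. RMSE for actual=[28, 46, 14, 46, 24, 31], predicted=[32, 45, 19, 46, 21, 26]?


MSE = 76/6 = 12.6667
RMSE = √(76/6) = 3.559

3.559


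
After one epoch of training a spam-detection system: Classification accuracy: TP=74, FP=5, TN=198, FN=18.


Accuracy = (TP+TN)/(TP+TN+FP+FN)
= (74+198)/(295)
= 272/295 = 92.2%

92.2%


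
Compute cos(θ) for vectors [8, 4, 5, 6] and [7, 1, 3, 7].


A·B = 8·7 + 4·1 + 5·3 + 6·7 = 117
‖A‖ = √141 = 11.8743, ‖B‖ = √108 = 10.3923
cos = 117/(√141·√108) = 117/√15228 = 0.9481

0.9481
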